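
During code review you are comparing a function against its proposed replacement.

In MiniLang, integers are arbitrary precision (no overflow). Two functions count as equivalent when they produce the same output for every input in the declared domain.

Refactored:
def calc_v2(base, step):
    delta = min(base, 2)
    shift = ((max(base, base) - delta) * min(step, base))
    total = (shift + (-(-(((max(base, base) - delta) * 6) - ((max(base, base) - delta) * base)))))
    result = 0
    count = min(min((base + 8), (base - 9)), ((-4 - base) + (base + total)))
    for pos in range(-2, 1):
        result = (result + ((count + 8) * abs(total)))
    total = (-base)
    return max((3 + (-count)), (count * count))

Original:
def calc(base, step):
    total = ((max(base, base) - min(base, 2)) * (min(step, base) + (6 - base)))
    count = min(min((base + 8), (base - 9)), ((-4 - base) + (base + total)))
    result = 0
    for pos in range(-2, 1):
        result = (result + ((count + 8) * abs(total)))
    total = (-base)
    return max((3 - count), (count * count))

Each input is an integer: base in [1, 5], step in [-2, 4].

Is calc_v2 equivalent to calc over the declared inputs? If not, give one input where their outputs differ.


Although local variable names differ, arithmetic usage differs, min/max/abs usage differs, statement counts differ, 35/35 inputs agree.
verdict: equivalent


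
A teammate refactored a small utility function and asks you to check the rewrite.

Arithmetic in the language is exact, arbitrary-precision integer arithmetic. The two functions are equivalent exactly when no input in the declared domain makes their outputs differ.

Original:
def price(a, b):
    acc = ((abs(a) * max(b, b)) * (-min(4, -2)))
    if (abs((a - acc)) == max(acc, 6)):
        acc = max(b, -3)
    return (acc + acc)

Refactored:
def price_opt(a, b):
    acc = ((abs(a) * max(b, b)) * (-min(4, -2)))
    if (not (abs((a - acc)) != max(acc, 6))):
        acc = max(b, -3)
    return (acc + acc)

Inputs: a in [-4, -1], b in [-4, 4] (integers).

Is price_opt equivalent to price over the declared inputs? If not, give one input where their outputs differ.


The two versions differ — the changes include comparison usage differs, boolean connective usage differs.
Tracing a=-1, b=-3: price: acc becomes -6; next (abs((a - acc)) == max(acc, 6)) evaluates to false; next final value -12 | price_opt: acc becomes -6; next (not (abs((a - acc)) != max(acc, 6))) evaluates to false; next final value -12 — matching result -12.
An exhaustive pass over the 36 declared inputs shows identical outputs.
verdict: equivalent


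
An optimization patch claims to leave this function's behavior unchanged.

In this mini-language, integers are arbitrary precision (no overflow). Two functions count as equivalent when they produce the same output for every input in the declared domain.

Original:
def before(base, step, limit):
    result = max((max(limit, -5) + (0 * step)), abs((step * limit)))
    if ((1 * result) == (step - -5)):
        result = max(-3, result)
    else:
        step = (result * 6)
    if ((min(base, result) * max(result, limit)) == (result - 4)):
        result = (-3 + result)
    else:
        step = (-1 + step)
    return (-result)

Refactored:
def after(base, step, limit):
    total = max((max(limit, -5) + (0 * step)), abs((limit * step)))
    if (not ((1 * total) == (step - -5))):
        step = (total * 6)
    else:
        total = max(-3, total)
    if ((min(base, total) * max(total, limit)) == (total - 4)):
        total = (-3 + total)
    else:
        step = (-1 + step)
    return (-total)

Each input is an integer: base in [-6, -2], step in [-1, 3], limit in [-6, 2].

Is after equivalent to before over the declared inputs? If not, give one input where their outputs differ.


Side by side, the visible changes include: boolean connective usage differs, local variable names differ.
Spot check at base=-6, step=2, limit=-5 — before: result=10, then ((1 * result) == (step - -5)) is false, then step=60, then ((min(base, result) * max(result, limit)) == (result - 4)) is false, then step=59, then returns -10. after: total=10, then (not ((1 * total) == (step - -5))) is true, then step=60, then ((min(base, total) * max(total, limit)) == (total - 4)) is false, then step=59, then returns -10. Both give -10.
Checked all 225 inputs in the declared domain: the outputs agree on every one.
verdict: equivalent


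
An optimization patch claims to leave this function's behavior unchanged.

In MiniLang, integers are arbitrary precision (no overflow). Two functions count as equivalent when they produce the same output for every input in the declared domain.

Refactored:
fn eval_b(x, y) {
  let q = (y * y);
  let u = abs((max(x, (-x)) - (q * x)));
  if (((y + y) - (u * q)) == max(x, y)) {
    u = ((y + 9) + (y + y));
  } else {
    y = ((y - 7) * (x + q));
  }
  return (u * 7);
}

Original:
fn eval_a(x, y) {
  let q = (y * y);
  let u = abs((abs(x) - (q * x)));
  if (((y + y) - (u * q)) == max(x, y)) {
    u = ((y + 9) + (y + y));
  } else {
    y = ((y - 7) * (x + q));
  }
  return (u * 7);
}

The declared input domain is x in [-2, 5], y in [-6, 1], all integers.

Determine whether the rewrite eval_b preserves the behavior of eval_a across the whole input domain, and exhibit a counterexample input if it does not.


Changes here: min/max/abs usage differs; the full 64-point sweep finds no disagreement.
verdict: equivalent


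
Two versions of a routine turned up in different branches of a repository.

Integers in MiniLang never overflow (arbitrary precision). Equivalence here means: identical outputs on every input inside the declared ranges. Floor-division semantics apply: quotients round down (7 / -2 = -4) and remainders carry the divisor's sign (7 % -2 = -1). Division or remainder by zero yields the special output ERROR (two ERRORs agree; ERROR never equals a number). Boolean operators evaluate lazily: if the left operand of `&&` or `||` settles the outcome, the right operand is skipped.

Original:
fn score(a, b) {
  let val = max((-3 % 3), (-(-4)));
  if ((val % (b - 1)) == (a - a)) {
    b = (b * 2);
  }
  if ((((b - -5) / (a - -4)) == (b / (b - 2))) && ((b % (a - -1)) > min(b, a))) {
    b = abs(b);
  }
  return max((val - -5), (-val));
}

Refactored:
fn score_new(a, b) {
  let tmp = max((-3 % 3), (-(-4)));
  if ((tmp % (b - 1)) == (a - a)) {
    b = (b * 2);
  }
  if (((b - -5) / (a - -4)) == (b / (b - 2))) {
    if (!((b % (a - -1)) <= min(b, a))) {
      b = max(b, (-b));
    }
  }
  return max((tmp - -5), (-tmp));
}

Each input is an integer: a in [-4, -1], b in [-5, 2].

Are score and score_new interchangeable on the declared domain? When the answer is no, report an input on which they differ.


Side by side, the visible changes include: comparison usage differs, local variable names differ, branching structure differs, statement counts differ, min/max/abs usage differs, boolean connective usage differs.
Spot check at a=-2, b=0 — score: val := 4 | ((val % (b - 1)) == (a - a)): true | b := 0 | ((((b - -5) / (a - -4)) == (b / (b - 2))) && ((b % (a - -1)) > min(b, a))): false | result 9. score_new: tmp := 4 | ((tmp % (b - 1)) == (a - a)): true | b := 0 | (((b - -5) / (a - -4)) == (b / (b - 2))): false | result 9. Both give 9.
Checked all 32 inputs in the declared domain: the outputs agree on every one.
verdict: equivalent


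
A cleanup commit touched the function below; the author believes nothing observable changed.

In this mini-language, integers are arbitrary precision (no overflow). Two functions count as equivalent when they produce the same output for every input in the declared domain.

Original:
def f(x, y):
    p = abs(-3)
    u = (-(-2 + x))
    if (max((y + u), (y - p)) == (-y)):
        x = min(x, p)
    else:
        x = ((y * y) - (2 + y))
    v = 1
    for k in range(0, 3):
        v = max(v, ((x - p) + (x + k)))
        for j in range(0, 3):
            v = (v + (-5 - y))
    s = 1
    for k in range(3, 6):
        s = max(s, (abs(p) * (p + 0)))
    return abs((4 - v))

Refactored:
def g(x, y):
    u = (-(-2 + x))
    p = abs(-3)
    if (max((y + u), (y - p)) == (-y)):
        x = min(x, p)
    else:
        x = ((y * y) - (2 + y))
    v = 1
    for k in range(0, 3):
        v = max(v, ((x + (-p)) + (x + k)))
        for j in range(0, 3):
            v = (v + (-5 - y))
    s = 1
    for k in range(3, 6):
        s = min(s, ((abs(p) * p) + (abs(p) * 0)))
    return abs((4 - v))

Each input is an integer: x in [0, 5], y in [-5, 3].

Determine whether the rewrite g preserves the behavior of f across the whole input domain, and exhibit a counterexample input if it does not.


Equivalent. One difference looks behavioral, but it never changes the outcome for any declared input.
Every one of the 54 inputs gives matching results.
One worked example (x=5, y=-1) — f: p=3, then u=-3, then (max((y + u), (y - p)) == (-y)) is false, then x=0, then v=1, then (k=0), then v=1, then (j=0), then v=-3, then (j=1), then v=-7, then (j=2), then v=-11, then (k=1), then v=-2, then (j=0), then v=-6, then (j=1), then v=-10, then (j=2), then v=-14, then (k=2), then v=-1, then (j=0), then v=-5, then (j=1), then v=-9, then (j=2), then v=-13, then s=1, then (k=3), then s=9, then (k=4), then s=9, then (k=5), then s=9, then returns 17; g: u=-3, then p=3, then (max((y + u), (y - p)) == (-y)) is false, then x=0, then v=1, then (k=0), then v=1, then (j=0), then v=-3, then (j=1), then v=-7, then (j=2), then v=-11, then (k=1), then v=-2, then (j=0), then v=-6, then (j=1), then v=-10, then (j=2), then v=-14, then (k=2), then v=-1, then (j=0), then v=-5, then (j=1), then v=-9, then (j=2), then v=-13, then s=1, then (k=3), then s=1, then (k=4), then s=1, then (k=5), then s=1, then returns 17; agreement on 17.
verdict: equivalent


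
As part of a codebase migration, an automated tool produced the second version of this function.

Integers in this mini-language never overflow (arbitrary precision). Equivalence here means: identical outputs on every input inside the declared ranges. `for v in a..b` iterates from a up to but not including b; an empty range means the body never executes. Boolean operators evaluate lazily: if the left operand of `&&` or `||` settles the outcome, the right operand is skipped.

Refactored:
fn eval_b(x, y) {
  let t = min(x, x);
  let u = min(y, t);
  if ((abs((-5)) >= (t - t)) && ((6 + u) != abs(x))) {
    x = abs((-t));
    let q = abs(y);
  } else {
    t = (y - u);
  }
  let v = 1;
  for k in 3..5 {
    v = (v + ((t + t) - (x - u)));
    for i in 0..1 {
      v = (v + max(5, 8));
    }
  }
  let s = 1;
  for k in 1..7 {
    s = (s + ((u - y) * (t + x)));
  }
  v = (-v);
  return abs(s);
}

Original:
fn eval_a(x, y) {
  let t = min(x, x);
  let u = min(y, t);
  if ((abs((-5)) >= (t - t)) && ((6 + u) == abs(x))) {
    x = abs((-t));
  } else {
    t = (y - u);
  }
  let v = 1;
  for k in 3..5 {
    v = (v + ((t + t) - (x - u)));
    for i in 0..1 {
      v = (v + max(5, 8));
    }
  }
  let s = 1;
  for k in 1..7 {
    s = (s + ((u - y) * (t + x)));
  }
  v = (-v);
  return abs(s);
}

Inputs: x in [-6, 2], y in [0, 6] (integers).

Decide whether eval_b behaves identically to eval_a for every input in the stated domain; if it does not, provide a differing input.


Not equivalent: x=-6, y=1 separates them (41 vs 1).
eval_a: t = -6; u = -6; ((abs((-5)) >= (t - t)) && ((6 + u) == abs(x))) -> false; t = 7; v = 1; [k=3]; v = 15; [i=0]; v = 23; [k=4]; v = 37; [i=0]; v = 45; s = 1; [k=1]; s = -6; [k=2]; s = -13; [k=3]; s = -20; [k=4]; s = -27; [k=5]; s = -34; [k=6]; s = -41; v = -45; return 41
eval_b: t = -6; u = -6; ((abs((-5)) >= (t - t)) && ((6 + u) != abs(x))) -> true; x = 6; q = 1; v = 1; [k=3]; v = -23; [i=0]; v = -15; [k=4]; v = -39; [i=0]; v = -31; s = 1; [k=1]; s = 1; [k=2]; s = 1; [k=3]; s = 1; [k=4]; s = 1; [k=5]; s = 1; [k=6]; s = 1; v = 31; return 1
verdict: not equivalent; witness: x=-6, y=1


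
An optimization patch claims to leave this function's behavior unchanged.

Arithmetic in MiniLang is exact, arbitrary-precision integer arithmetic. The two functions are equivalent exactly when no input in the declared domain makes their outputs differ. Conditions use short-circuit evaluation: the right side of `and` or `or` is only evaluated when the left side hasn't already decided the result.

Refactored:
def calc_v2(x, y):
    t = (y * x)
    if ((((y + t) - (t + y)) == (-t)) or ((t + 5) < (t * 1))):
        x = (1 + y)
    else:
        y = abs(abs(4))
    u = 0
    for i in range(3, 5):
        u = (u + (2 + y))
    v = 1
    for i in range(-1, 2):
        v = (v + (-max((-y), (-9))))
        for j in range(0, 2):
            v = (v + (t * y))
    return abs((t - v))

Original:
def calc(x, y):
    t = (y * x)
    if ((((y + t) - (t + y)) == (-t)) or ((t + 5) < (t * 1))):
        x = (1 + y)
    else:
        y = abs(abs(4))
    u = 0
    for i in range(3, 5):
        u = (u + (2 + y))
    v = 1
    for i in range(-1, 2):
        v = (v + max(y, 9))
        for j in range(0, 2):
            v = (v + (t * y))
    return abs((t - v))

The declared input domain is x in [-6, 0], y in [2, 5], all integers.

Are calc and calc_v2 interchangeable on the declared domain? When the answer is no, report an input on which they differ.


At x=-6, y=2: calc gives 248, calc_v2 gives 263.
verdict: not equivalent; witness: x=-6, y=2


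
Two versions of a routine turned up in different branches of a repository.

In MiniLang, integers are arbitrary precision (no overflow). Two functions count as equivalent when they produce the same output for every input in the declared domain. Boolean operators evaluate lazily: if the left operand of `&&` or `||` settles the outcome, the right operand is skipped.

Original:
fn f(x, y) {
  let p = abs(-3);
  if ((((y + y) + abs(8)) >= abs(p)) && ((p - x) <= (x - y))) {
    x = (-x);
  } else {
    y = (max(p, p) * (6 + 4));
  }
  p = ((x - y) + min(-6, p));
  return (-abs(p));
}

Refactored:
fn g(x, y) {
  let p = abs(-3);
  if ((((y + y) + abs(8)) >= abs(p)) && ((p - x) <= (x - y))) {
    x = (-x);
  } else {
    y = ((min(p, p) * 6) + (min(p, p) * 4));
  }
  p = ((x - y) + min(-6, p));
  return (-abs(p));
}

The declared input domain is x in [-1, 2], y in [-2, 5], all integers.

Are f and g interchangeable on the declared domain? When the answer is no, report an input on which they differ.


The edit looks behavioral (`max(p, p)` became `min(p, p)`), but over these ranges it never changes the outcome; all 32 inputs agree.
verdict: equivalent


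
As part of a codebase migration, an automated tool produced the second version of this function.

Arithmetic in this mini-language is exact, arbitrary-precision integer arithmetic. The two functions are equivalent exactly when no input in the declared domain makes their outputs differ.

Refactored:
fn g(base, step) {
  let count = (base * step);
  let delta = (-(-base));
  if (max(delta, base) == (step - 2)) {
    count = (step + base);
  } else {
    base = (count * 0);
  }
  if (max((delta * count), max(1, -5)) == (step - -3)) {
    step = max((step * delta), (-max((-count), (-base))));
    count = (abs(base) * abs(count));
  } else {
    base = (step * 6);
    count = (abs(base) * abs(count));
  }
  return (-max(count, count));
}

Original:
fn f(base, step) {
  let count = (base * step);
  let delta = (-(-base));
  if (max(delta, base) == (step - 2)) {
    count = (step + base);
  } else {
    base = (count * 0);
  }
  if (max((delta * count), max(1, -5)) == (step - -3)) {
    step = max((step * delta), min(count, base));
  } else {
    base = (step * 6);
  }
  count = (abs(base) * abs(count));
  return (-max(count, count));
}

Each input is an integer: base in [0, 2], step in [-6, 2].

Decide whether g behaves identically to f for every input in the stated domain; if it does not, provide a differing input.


Changes here: statement counts differ; arithmetic usage differs; min/max/abs usage differs; the full 27-point sweep finds no disagreement.
verdict: equivalent


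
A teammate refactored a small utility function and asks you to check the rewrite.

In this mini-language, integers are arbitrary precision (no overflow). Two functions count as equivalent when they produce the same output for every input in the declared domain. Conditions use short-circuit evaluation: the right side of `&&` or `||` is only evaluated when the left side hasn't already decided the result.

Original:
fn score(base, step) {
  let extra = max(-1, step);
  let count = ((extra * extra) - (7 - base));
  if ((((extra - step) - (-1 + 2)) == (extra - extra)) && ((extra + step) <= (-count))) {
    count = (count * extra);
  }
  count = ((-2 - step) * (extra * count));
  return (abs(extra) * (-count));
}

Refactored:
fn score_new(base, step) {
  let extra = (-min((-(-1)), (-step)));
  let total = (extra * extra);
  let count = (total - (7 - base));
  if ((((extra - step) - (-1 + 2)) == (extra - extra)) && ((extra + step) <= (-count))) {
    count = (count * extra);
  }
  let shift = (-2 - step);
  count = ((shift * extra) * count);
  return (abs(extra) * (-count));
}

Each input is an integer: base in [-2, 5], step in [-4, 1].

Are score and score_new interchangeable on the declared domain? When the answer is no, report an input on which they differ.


Equivalent — the differences include min/max/abs usage differs, statement counts differ, local variable names differ, yet no declared input distinguishes the two.
One worked example (base=5, step=-3) — score: extra := -1 | count := -1 | ((((extra - step) - (-1 + 2)) == (extra - extra)) && ((extra + step) <= (-count))): false | count := 1 | result -1; score_new: extra := -1 | total := 1 | count := -1 | ((((extra - step) - (-1 + 2)) == (extra - extra)) && ((extra + step) <= (-count))): false | shift := 1 | count := 1 | result -1; agreement on -1.
Checked all 48 inputs in the declared domain: the outputs agree on every one.
verdict: equivalent


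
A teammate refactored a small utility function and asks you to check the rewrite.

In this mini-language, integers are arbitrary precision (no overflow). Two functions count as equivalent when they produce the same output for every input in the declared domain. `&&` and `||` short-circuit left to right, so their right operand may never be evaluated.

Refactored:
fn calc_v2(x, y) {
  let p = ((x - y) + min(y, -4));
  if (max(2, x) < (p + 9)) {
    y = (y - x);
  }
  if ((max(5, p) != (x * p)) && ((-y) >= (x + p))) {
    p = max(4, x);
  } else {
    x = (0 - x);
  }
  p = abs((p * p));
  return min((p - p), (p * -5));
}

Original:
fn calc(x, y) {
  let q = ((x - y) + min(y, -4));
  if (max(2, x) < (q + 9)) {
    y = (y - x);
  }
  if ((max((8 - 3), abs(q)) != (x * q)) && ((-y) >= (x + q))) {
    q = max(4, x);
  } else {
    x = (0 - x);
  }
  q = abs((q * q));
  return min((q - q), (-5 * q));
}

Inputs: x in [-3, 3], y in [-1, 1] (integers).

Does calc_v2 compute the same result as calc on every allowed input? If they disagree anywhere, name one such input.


These are not equivalent — on x=-1, y=1 the outputs split (-180 vs -80).
calc: q=-6, then (max(2, x) < (q + 9)) is true, then y=2, then ((max((8 - 3), abs(q)) != (x * q)) && ((-y) >= (x + q))) is false, then x=1, then q=36, then returns -180
calc_v2: p=-6, then (max(2, x) < (p + 9)) is true, then y=2, then ((max(5, p) != (x * p)) && ((-y) >= (x + p))) is true, then p=4, then p=16, then returns -80
verdict: not equivalent; witness: x=-1, y=1


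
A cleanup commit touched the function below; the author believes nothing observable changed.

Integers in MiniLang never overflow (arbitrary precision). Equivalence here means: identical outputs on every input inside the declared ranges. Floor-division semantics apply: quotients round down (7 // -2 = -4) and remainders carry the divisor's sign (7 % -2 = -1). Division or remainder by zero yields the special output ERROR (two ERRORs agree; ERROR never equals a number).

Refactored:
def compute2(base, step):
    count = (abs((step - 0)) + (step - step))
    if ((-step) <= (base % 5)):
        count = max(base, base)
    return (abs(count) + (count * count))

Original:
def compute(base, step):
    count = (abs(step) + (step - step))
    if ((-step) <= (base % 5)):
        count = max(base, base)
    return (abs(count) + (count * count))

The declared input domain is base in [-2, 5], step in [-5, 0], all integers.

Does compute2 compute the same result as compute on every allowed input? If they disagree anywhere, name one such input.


Reading the diff, among the changes: arithmetic usage differs; also constant usage differs.
Tracing base=0, step=-5: compute: count := 5 | ((-step) <= (base % 5)): false | result 30 | compute2: count := 5 | ((-step) <= (base % 5)): false | result 30 — matching result 30.
Checked all 48 inputs in the declared domain: the outputs agree on every one.
verdict: equivalent


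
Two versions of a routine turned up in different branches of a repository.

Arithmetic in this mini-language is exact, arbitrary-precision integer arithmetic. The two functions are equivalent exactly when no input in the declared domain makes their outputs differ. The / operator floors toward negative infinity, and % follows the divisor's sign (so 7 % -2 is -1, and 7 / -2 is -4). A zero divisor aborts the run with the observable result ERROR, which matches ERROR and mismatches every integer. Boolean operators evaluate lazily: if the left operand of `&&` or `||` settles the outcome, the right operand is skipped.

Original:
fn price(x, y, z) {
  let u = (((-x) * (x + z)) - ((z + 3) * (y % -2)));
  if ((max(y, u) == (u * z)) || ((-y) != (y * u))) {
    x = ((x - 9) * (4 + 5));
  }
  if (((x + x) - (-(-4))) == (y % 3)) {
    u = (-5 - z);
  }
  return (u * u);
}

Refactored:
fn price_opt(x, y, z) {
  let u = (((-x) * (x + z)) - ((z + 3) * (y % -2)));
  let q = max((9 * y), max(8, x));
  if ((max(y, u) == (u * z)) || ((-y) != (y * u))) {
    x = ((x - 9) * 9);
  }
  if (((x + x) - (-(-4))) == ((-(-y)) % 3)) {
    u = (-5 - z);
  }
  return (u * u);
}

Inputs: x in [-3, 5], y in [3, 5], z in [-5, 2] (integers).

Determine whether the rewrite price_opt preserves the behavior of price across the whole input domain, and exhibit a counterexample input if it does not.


Although statement counts differ, and min/max/abs usage differs, and arithmetic usage differs, and constant usage differs, and local variable names differ, 216/216 inputs agree.
verdict: equivalent


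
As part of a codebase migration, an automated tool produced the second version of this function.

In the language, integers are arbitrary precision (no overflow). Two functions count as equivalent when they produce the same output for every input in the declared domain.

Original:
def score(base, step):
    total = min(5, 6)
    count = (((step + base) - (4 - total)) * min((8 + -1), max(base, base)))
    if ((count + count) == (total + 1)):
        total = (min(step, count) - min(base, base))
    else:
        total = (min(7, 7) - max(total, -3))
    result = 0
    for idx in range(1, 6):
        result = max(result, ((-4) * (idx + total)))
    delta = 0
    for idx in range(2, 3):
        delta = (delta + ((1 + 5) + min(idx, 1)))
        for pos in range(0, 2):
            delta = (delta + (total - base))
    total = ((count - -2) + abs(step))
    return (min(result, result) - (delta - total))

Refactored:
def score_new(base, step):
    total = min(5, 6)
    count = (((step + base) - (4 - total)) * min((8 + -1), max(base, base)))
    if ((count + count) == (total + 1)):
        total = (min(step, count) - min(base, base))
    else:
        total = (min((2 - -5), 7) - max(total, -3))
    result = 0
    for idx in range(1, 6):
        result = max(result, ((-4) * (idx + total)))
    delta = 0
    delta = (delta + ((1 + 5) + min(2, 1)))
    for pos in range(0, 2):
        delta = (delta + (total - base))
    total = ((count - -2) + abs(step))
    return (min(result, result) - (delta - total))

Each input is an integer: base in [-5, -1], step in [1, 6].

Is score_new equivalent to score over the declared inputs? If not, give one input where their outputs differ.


Reading the diff, among the changes: arithmetic usage differs; loop structure differs; statement counts differ; constant usage differs.
Tracing base=-2, step=5: score: total becomes 5; next count becomes -8; next ((count + count) == (total + 1)) evaluates to false; next total becomes 2; next result becomes 0; next at idx=1:; next result becomes 0; next at idx=2:; next result becomes 0; next at idx=3:; next result becomes 0; next at idx=4:; next result becomes 0; next at idx=5:; next result becomes 0; next delta becomes 0; next at idx=2:; next delta becomes 7; next at pos=0:; next delta becomes 11; next at pos=1:; next delta becomes 15; next total becomes -1; next final value -16 | score_new: total becomes 5; next count becomes -8; next ((count + count) == (total + 1)) evaluates to false; next total becomes 2; next result becomes 0; next at idx=1:; next result becomes 0; next at idx=2:; next result becomes 0; next at idx=3:; next result becomes 0; next at idx=4:; next result becomes 0; next at idx=5:; next result becomes 0; next delta becomes 0; next delta becomes 7; next at pos=0:; next delta becomes 11; next at pos=1:; next delta becomes 15; next total becomes -1; next final value -16 — matching result -16.
Checked all 30 inputs in the declared domain: the outputs agree on every one.
verdict: equivalent


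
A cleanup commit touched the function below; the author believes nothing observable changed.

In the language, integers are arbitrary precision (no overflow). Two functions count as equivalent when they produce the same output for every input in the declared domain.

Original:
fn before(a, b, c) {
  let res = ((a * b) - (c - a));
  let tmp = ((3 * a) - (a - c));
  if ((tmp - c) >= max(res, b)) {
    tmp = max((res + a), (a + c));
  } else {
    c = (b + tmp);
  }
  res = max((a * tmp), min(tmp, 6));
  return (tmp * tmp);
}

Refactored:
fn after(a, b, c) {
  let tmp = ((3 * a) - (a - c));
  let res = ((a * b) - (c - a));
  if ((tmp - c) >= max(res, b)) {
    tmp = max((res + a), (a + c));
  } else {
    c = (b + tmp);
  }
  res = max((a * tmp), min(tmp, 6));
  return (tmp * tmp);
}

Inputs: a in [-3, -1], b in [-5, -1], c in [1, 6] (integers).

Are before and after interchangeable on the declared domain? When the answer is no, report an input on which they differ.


Side by side, the visible changes include: same computation, different form.
As a probe, take a=-1, b=-3, c=6: before runs res becomes -4; next tmp becomes 4; next ((tmp - c) >= max(res, b)) evaluates to true; next tmp becomes 5; next res becomes 5; next final value 25; after runs tmp becomes 4; next res becomes -4; next ((tmp - c) >= max(res, b)) evaluates to true; next tmp becomes 5; next res becomes 5; next final value 25; both end at 25.
Every one of the 90 inputs gives matching results.
verdict: equivalent


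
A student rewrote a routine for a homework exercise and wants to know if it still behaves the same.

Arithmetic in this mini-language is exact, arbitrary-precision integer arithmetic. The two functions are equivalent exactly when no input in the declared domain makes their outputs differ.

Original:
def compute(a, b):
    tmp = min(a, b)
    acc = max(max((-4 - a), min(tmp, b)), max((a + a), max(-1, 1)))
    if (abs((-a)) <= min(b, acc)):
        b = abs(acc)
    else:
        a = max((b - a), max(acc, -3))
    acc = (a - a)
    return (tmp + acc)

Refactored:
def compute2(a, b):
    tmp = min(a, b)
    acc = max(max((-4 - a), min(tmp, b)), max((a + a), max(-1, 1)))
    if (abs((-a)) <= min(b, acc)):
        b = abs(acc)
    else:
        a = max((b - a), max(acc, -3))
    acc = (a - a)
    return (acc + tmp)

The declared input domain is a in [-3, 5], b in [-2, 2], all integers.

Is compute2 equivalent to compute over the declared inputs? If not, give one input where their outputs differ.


Although same computation, different form, 45/45 inputs agree.
verdict: equivalent


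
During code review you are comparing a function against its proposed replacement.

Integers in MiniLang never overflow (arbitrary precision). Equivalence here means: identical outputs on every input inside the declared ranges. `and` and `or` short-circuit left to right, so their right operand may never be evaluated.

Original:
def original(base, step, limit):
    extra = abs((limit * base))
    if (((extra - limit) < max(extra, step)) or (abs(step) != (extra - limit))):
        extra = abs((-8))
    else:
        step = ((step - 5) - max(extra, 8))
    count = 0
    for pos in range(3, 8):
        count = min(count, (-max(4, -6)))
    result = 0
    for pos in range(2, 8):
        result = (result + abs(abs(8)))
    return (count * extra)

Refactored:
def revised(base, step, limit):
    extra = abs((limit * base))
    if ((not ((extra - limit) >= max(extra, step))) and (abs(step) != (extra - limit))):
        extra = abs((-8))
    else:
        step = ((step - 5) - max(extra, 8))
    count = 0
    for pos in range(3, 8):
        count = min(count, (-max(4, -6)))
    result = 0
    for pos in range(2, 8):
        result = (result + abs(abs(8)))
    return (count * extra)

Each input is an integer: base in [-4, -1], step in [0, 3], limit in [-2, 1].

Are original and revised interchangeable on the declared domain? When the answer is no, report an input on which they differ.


Try base=-4, step=0, limit=-1.
original: extra=4, then (((extra - limit) < max(extra, step)) or (abs(step) != (extra - limit))) is true, then extra=8, then count=0, then (pos=3), then count=-4, then (pos=4), then count=-4, then (pos=5), then count=-4, then (pos=6), then count=-4, then (pos=7), then count=-4, then result=0, then (pos=2), then result=8, then (pos=3), then result=16, then (pos=4), then result=24, then (pos=5), then result=32, then (pos=6), then result=40, then (pos=7), then result=48, then returns -32
revised: extra=4, then ((not ((extra - limit) >= max(extra, step))) and (abs(step) != (extra - limit))) is false, then step=-13, then count=0, then (pos=3), then count=-4, then (pos=4), then count=-4, then (pos=5), then count=-4, then (pos=6), then count=-4, then (pos=7), then count=-4, then result=0, then (pos=2), then result=8, then (pos=3), then result=16, then (pos=4), then result=24, then (pos=5), then result=32, then (pos=6), then result=40, then (pos=7), then result=48, then returns -16
-32 against -16: the behavior changed.
verdict: not equivalent; witness: base=-4, step=0, limit=-1


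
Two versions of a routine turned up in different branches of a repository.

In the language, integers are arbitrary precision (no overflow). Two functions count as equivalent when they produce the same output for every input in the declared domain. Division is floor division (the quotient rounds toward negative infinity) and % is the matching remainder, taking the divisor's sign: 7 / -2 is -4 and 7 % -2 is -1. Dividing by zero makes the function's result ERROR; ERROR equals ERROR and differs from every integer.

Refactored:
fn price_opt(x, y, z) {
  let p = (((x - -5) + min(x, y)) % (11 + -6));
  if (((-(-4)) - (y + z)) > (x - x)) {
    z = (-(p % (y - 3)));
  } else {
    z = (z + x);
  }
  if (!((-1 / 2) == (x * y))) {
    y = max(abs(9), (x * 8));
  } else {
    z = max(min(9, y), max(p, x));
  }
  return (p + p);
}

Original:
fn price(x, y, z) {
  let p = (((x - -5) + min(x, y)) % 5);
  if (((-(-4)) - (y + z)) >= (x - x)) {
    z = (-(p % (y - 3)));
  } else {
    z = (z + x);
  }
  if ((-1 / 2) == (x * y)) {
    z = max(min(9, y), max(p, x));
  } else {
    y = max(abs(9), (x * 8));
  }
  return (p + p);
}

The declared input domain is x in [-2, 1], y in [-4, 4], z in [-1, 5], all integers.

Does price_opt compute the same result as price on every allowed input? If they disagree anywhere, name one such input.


Not equivalent: x=-2, y=3, z=1 separates them (ERROR vs 2).
price: p becomes 1; next (((-(-4)) - (y + z)) >= (x - x)) evaluates to true; next hits division by zero so the output is ERROR
price_opt: p becomes 1; next (((-(-4)) - (y + z)) > (x - x)) evaluates to false; next z becomes -1; next (!((-1 / 2) == (x * y))) evaluates to true; next y becomes 9; next final value 2
verdict: not equivalent; witness: x=-2, y=3, z=1


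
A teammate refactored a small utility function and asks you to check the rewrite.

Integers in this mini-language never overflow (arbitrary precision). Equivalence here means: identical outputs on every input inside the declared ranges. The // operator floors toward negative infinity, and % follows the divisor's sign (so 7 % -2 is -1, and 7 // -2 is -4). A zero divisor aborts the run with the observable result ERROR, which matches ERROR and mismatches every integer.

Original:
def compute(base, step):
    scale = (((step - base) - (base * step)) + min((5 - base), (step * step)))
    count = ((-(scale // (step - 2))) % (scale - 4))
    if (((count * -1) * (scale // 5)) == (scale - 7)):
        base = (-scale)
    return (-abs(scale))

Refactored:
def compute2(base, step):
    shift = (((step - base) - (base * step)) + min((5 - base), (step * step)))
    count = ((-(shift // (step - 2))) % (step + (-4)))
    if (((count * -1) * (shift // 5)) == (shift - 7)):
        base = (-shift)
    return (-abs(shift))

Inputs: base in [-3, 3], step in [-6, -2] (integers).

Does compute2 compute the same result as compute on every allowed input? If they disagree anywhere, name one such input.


There is a counterexample at base=2, step=-3: ERROR on one side, -4 on the other.
compute: scale=4, then a zero divisor aborts: ERROR
compute2: shift=4, then count=-6, then (((count * -1) * (shift // 5)) == (shift - 7)) is false, then returns -4
verdict: not equivalent; witness: base=2, step=-3


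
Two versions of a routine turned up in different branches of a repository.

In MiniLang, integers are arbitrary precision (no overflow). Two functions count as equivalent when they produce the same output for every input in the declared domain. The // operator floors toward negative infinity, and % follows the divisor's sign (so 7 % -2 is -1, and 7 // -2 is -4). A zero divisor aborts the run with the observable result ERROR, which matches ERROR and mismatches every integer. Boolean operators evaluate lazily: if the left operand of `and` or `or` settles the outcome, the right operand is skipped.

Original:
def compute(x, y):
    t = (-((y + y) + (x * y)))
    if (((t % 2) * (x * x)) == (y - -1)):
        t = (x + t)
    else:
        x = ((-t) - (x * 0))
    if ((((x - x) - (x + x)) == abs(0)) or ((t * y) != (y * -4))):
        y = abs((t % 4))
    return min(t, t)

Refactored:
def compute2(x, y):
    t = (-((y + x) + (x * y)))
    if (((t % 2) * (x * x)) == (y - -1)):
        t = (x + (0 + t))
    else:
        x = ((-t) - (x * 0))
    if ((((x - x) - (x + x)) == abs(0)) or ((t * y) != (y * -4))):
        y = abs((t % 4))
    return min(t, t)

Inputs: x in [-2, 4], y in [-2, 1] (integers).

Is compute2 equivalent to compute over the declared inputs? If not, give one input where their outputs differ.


The rewrite breaks on x=-2, y=-1, where the results are -2 and 1.
compute: t = 0; (((t % 2) * (x * x)) == (y - -1)) -> true; t = -2; ((((x - x) - (x + x)) == abs(0)) or ((t * y) != (y * -4))) -> true; y = 2; return -2
compute2: t = 1; (((t % 2) * (x * x)) == (y - -1)) -> false; x = -1; ((((x - x) - (x + x)) == abs(0)) or ((t * y) != (y * -4))) -> true; y = 1; return 1
verdict: not equivalent; witness: x=-2, y=-1


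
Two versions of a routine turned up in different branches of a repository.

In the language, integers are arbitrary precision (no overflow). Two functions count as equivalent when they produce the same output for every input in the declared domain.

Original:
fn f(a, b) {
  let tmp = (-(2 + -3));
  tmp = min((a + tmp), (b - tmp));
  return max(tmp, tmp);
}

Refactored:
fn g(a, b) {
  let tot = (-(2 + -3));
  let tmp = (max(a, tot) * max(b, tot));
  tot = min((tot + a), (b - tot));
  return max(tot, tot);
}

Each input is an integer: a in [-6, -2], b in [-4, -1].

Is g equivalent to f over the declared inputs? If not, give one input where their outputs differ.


This is a faithful refactor — arithmetic usage differs, and statement counts differ, and min/max/abs usage differs, and local variable names differ, but the computed results match everywhere.
One worked example (a=-3, b=-1) — f: tmp=1, then tmp=-2, then returns -2; g: tot=1, then tmp=1, then tot=-2, then returns -2; agreement on -2.
Checked all 20 inputs in the declared domain: the outputs agree on every one.
verdict: equivalent


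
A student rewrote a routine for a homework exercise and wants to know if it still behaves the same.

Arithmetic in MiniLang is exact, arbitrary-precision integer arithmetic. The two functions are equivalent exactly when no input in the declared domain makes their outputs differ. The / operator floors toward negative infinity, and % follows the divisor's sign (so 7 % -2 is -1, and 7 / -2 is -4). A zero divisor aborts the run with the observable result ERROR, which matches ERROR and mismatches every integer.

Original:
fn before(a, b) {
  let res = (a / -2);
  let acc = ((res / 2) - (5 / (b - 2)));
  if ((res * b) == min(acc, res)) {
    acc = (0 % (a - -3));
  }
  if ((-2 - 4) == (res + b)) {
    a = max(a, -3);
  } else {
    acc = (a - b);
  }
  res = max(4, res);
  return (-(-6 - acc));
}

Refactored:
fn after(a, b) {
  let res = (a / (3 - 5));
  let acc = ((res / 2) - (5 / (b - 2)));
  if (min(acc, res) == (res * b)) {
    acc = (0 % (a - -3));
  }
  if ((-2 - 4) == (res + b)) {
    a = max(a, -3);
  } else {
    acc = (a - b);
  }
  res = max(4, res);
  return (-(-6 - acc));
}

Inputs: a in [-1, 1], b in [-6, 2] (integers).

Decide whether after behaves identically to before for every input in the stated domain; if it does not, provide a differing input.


Side by side, the visible changes include: arithmetic usage differs; and constant usage differs.
One worked example (a=1, b=-5) — before: res := -1 | acc := 0 | ((res * b) == min(acc, res)): false | ((-2 - 4) == (res + b)): true | a := 1 | res := 4 | result 6; after: res := -1 | acc := 0 | (min(acc, res) == (res * b)): false | ((-2 - 4) == (res + b)): true | a := 1 | res := 4 | result 6; agreement on 6.
Sweeping the whole domain (27 inputs) finds no disagreement.
verdict: equivalent


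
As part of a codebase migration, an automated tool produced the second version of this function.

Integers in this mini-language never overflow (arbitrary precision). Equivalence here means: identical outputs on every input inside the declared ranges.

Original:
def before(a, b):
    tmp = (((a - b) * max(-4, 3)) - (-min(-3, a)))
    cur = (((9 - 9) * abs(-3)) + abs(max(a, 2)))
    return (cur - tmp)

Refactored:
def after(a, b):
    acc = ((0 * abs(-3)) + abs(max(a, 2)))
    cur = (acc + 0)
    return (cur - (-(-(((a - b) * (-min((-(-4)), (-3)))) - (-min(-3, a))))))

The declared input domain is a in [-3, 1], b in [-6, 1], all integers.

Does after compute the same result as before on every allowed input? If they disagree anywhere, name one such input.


This is a faithful refactor — arithmetic usage differs, and local variable names differ, and constant usage differs, and min/max/abs usage differs, but the computed results match everywhere.
Tracing a=-2, b=-6: before: tmp=9, then cur=2, then returns -7 | after: acc=2, then cur=2, then returns -7 — matching result -7.
Checked all 40 inputs in the declared domain: the outputs agree on every one.
verdict: equivalent


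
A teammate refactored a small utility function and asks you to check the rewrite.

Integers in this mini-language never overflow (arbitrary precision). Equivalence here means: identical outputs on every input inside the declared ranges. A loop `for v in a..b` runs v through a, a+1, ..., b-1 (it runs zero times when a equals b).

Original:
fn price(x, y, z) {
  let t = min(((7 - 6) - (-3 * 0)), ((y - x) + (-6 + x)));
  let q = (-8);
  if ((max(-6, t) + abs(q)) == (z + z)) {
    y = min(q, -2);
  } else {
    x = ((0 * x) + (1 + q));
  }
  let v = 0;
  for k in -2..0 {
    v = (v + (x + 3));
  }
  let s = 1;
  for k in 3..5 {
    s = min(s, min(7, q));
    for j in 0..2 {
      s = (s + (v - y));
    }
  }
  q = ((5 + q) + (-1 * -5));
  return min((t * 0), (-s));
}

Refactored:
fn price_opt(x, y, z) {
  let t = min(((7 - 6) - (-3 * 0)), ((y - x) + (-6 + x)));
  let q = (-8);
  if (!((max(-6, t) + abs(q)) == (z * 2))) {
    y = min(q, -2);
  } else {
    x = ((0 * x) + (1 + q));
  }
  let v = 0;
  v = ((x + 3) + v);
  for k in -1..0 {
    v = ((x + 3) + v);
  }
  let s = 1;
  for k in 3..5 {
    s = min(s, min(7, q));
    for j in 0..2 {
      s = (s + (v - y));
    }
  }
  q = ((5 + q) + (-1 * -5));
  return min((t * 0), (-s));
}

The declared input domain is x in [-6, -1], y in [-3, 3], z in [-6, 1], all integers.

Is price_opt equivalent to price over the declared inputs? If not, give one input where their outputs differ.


There is a counterexample at x=-4, y=-3, z=-6: 0 on one side, -4 on the other.
price: t becomes -9; next q becomes -8; next ((max(-6, t) + abs(q)) == (z + z)) evaluates to false; next x becomes -7; next v becomes 0; next at k=-2:; next v becomes -4; next at k=-1:; next v becomes -8; next s becomes 1; next at k=3:; next s becomes -8; next at j=0:; next s becomes -13; next at j=1:; next s becomes -18; next at k=4:; next s becomes -18; next at j=0:; next s becomes -23; next at j=1:; next s becomes -28; next q becomes 2; next final value 0
price_opt: t becomes -9; next q becomes -8; next (!((max(-6, t) + abs(q)) == (z * 2))) evaluates to true; next y becomes -8; next v becomes 0; next v becomes -1; next at k=-1:; next v becomes -2; next s becomes 1; next at k=3:; next s becomes -8; next at j=0:; next s becomes -2; next at j=1:; next s becomes 4; next at k=4:; next s becomes -8; next at j=0:; next s becomes -2; next at j=1:; next s becomes 4; next q becomes 2; next final value -4
verdict: not equivalent; witness: x=-4, y=-3, z=-6
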